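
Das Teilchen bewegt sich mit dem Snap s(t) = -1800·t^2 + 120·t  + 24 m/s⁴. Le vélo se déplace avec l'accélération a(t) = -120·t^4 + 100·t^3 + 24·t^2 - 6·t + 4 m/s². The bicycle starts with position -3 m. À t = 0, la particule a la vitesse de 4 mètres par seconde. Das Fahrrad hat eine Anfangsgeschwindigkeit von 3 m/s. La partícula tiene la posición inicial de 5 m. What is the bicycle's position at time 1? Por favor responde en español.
Para resolver esto, necesitamos tomar 2 integrales de nuestra ecuación de la aceleración a(t) = -120·t^4 + 100·t^3 + 24·t^2 - 6·t + 4. La antiderivada de la aceleración es la velocidad. Usando v(0) = 3, obtenemos v(t) = -24·t^5 + 25·t^4 + 8·t^3 - 3·t^2 + 4·t + 3. La antiderivada de la velocidad, con x(0) = -3, da la posición: x(t) = -4·t^6 + 5·t^5 + 2·t^4 - t^3 + 2·t^2 + 3·t - 3. Usando x(t) = -4·t^6 + 5·t^5 + 2·t^4 - t^3 + 2·t^2 + 3·t - 3 y sustituyendo t = 1, encontramos x = 4.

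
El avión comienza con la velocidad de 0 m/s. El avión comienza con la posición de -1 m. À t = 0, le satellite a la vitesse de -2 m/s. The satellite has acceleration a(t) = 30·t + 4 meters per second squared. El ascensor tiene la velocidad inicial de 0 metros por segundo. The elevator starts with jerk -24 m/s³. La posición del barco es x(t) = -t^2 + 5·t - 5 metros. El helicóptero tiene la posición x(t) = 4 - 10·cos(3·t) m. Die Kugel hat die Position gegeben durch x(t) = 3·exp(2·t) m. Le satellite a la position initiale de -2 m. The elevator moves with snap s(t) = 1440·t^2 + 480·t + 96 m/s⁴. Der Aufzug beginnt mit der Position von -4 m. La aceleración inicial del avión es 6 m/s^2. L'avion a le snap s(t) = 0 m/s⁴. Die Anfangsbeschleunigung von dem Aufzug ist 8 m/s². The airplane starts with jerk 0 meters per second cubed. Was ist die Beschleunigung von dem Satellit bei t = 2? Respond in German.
Mit a(t) = 30·t + 4 und Einsetzen von t = 2, finden wir a = 64.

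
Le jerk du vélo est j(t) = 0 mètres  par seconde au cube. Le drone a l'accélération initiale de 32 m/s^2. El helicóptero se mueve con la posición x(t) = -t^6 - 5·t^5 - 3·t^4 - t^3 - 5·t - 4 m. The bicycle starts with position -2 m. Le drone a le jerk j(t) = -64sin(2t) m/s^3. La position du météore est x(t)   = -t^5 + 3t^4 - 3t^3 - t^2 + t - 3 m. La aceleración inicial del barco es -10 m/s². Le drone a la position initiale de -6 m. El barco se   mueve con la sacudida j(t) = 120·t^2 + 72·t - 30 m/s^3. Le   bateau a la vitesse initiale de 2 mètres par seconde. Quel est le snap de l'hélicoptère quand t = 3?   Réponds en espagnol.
Partiendo de la posición x(t) = -t^6 - 5·t^5 - 3·t^4 - t^3 - 5·t - 4, tomamos 4 derivadas. La derivada de la posición da la velocidad: v(t) = -6·t^5 - 25·t^4 - 12·t^3 - 3·t^2 - 5. La derivada de la velocidad da la aceleración: a(t) = -30·t^4 - 100·t^3 - 36·t^2 - 6·t. Derivando la aceleración, obtenemos la sacudida: j(t) = -120·t^3 - 300·t^2 - 72·t - 6. Tomando d/dt de j(t), encontramos s(t) = -360·t^2 - 600·t - 72. Usando s(t) = -360·t^2 - 600·t - 72 y sustituyendo t = 3, encontramos s = -5112.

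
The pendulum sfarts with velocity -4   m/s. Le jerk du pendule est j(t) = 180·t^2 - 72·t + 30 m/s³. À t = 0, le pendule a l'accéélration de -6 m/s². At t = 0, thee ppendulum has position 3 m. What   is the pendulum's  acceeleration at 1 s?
We must find the integral of our jerk equation j(t) = 180·t^2 - 72·t + 30 1 time. Finding the antiderivative of j(t) and using a(0) = -6: a(t) = 60·t^3 - 36·t^2 + 30·t - 6. We have acceleration a(t) = 60·t^3 - 36·t^2 + 30·t - 6. Substituting t = 1: a(1) = 48.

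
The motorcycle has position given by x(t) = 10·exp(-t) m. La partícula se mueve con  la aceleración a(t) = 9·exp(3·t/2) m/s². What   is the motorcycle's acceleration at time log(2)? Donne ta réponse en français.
Nous devons dériver notre équation de la position x(t) = 10·exp(-t) 2 fois. En dérivant la position, nous obtenons la vitesse: v(t) = -10·exp(-t). La dérivée de la vitesse donne l'accélération: a(t) = 10·exp(-t). De l'équation de l'accélération a(t) = 10·exp(-t), nous substituons t = log(2) pour obtenir a = 5.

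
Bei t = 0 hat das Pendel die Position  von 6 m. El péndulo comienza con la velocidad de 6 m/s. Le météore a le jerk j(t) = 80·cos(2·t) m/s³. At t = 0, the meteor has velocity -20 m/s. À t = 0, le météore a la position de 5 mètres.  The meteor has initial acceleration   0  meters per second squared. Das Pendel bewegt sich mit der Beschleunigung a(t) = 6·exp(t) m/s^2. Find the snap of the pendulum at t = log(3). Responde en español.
Debemos derivar nuestra ecuación de la aceleración a(t) = 6·exp(t) 2 veces. Derivando la aceleración, obtenemos la sacudida: j(t) = 6·exp(t). La derivada de la sacudida da el snap: s(t) = 6·exp(t). Tenemos el snap s(t) = 6·exp(t). Sustituyendo t = log(3): s(log(3)) = 18.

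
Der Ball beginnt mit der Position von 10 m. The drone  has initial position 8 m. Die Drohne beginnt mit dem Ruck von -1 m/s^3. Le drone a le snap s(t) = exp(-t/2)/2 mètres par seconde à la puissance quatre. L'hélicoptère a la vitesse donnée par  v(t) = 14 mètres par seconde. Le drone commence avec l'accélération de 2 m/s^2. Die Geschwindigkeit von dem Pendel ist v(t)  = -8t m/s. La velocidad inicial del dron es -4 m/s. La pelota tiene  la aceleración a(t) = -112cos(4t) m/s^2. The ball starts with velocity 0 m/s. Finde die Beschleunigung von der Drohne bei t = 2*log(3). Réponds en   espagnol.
Partiendo del snap s(t) = exp(-t/2)/2, tomamos 2 integrales. Integrando el snap y usando la condición inicial j(0) = -1, obtenemos j(t) = -exp(-t/2). Integrando la sacudida y usando la condición inicial a(0) = 2, obtenemos a(t) = 2·exp(-t/2). Usando a(t) = 2·exp(-t/2) y sustituyendo t = 2*log(3), encontramos a = 2/3.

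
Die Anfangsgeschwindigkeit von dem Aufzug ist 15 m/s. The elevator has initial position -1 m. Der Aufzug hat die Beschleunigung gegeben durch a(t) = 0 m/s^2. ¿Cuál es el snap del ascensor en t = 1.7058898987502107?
Debemos derivar nuestra ecuación de la aceleración a(t) = 0 2 veces. La derivada de la aceleración da la sacudida: j(t) = 0. Tomando d/dt de j(t), encontramos s(t) = 0. Tenemos el snap s(t) = 0. Sustituyendo t = 1.7058898987502107: s(1.7058898987502107) = 0.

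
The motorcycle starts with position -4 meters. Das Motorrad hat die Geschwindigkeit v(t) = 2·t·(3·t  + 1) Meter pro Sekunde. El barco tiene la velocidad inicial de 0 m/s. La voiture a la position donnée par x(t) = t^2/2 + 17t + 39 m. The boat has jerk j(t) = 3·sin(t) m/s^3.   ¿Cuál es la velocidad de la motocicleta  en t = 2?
Tenemos la velocidad v(t) = 2·t·(3·t + 1). Sustituyendo t = 2: v(2) = 28.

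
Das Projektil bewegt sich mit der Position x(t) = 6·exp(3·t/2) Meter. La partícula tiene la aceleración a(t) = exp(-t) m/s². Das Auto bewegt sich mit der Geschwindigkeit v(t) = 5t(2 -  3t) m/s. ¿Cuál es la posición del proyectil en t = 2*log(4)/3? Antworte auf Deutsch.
Mit x(t) = 6·exp(3·t/2) und Einsetzen von t = 2*log(4)/3, finden wir x = 24.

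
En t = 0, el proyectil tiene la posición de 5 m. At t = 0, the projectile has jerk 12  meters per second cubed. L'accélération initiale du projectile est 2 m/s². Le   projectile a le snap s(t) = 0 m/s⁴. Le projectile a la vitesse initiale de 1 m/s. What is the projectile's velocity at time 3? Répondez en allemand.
Wir müssen das Integral unserer Gleichung für den Snap s(t) = 0 3-mal finden. Das Integral von dem Snap ist der Ruck. Mit j(0) = 12 erhalten wir j(t) = 12. Das Integral von dem Ruck, mit a(0) = 2, ergibt die Beschleunigung: a(t) = 12·t + 2. Die Stammfunktion von der Beschleunigung ist die Geschwindigkeit. Mit v(0) = 1 erhalten wir v(t) = 6·t^2 + 2·t + 1. Mit v(t) = 6·t^2 + 2·t + 1 und Einsetzen von t = 3, finden wir v = 61.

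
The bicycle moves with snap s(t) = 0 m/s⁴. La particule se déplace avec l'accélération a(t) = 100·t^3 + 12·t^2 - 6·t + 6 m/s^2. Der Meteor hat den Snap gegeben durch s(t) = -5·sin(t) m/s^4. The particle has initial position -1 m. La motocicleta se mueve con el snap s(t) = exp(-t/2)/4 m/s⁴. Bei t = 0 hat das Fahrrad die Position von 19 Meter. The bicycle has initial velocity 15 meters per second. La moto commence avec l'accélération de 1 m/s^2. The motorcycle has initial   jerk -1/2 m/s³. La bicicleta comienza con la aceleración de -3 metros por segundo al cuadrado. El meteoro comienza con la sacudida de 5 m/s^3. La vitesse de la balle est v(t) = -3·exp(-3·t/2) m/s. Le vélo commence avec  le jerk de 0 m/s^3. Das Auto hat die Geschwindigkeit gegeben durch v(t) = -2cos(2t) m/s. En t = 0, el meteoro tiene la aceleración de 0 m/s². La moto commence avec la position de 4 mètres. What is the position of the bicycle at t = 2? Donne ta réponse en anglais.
We need to integrate our snap equation s(t) = 0 4 times. The antiderivative of snap is jerk. Using j(0) = 0, we get j(t) = 0. The integral of jerk, with a(0) = -3, gives acceleration: a(t) = -3. Finding the integral of a(t) and using v(0) = 15: v(t) = 15 - 3·t. The antiderivative of velocity is position. Using x(0) = 19, we get x(t) = -3·t^2/2 + 15·t + 19. From the given position equation x(t) = -3·t^2/2 + 15·t + 19, we substitute t = 2 to get x = 43.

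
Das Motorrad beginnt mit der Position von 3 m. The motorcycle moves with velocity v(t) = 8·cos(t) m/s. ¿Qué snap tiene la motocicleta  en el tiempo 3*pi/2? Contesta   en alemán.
Um dies zu lösen, müssen wir 3 Ableitungen unserer Gleichung für die Geschwindigkeit v(t) = 8·cos(t) nehmen. Mit d/dt von v(t) finden wir a(t) = -8·sin(t). Die Ableitung von der Beschleunigung ergibt den Ruck: j(t) = -8·cos(t). Durch Ableiten von dem Ruck erhalten wir den Snap: s(t) = 8·sin(t). Wir haben den Snap s(t) = 8·sin(t). Durch Einsetzen von t = 3*pi/2: s(3*pi/2) = -8.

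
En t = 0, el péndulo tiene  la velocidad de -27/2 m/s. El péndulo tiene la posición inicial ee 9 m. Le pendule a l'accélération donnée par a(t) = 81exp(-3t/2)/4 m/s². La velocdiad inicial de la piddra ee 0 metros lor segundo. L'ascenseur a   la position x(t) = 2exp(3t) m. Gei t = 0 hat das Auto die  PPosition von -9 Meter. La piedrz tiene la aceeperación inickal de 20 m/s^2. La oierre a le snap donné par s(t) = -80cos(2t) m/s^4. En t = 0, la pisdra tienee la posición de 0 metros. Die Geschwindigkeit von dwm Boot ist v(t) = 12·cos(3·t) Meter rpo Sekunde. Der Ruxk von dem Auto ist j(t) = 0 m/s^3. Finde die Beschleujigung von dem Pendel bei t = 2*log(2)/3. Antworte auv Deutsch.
Mit a(t) = 81·exp(-3·t/2)/4 und Einsetzen von t = 2*log(2)/3, finden wir a = 81/8.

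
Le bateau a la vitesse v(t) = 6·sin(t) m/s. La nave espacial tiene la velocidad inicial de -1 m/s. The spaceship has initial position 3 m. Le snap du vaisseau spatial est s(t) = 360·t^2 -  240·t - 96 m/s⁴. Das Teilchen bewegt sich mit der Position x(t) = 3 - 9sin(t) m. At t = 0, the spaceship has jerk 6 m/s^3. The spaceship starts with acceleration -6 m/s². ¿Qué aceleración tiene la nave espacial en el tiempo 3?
Para resolver esto, necesitamos tomar 2 antiderivadas de nuestra ecuación del snap s(t) = 360·t^2 - 240·t - 96. La antiderivada del snap es la sacudida. Usando j(0) = 6, obtenemos j(t) = 120·t^3 - 120·t^2 - 96·t + 6. Tomando ∫j(t)dt y aplicando a(0) = -6, encontramos a(t) = 30·t^4 - 40·t^3 - 48·t^2 + 6·t - 6. Tenemos la aceleración a(t) = 30·t^4 - 40·t^3 - 48·t^2 + 6·t - 6. Sustituyendo t = 3: a(3) = 930.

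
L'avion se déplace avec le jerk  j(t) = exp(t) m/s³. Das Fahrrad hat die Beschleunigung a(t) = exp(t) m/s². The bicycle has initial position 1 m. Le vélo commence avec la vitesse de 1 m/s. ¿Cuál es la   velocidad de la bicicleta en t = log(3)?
Partiendo de la aceleración a(t) = exp(t), tomamos 1 antiderivada. La integral de la aceleración, con v(0) = 1, da la velocidad: v(t) = exp(t). De la ecuación de la velocidad v(t) = exp(t), sustituimos t = log(3) para obtener v = 3.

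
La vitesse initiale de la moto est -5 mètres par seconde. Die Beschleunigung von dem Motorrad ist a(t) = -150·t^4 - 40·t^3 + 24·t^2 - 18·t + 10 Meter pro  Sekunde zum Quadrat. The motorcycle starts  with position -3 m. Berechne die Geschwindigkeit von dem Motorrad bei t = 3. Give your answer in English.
Starting from acceleration a(t) = -150·t^4 - 40·t^3 + 24·t^2 - 18·t + 10, we take 1 antiderivative. Finding the antiderivative of a(t) and using v(0) = -5: v(t) = -30·t^5 - 10·t^4 + 8·t^3 - 9·t^2 + 10·t - 5. Using v(t) = -30·t^5 - 10·t^4 + 8·t^3 - 9·t^2 + 10·t - 5 and substituting t = 3, we find v = -7940.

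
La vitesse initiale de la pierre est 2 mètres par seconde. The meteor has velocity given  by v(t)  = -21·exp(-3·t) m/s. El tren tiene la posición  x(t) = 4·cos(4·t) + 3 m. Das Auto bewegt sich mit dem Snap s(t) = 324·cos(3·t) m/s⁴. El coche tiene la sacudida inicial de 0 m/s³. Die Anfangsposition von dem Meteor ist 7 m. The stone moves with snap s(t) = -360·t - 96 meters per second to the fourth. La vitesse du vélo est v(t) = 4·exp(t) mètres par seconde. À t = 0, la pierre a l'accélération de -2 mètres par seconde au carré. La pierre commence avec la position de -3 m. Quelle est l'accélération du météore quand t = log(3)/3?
En partant de la vitesse v(t) = -21·exp(-3·t), nous prenons 1 dérivée. En dérivant la vitesse, nous obtenons l'accélération: a(t) = 63·exp(-3·t). De l'équation de l'accélération a(t) = 63·exp(-3·t), nous substituons t = log(3)/3 pour obtenir a = 21.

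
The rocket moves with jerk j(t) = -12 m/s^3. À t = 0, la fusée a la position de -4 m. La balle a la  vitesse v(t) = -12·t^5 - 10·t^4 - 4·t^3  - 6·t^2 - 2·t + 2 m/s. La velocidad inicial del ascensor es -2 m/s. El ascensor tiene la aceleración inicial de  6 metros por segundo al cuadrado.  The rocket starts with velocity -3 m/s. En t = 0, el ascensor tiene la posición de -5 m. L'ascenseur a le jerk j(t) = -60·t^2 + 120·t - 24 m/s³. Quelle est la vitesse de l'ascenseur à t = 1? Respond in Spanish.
Para resolver esto, necesitamos tomar 2 antiderivadas de nuestra ecuación de la sacudida j(t) = -60·t^2 + 120·t - 24. Integrando la sacudida y usando la condición inicial a(0) = 6, obtenemos a(t) = -20·t^3 + 60·t^2 - 24·t + 6. Integrando la aceleración y usando la condición inicial v(0) = -2, obtenemos v(t) = -5·t^4 + 20·t^3 - 12·t^2 + 6·t - 2. Usando v(t) = -5·t^4 + 20·t^3 - 12·t^2 + 6·t - 2 y sustituyendo t = 1, encontramos v = 7.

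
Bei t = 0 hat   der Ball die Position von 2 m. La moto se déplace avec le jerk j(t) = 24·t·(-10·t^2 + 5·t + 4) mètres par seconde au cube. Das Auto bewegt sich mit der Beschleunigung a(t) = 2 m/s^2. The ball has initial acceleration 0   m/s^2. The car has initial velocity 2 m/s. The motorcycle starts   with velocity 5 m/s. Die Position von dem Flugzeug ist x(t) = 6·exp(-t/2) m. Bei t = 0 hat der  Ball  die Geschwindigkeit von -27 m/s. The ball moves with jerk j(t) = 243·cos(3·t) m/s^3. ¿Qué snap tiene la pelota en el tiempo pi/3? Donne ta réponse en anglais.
Starting from jerk j(t) = 243·cos(3·t), we take 1 derivative. The derivative of jerk gives snap: s(t) = -729·sin(3·t). We have snap s(t) = -729·sin(3·t). Substituting t = pi/3: s(pi/3) = 0.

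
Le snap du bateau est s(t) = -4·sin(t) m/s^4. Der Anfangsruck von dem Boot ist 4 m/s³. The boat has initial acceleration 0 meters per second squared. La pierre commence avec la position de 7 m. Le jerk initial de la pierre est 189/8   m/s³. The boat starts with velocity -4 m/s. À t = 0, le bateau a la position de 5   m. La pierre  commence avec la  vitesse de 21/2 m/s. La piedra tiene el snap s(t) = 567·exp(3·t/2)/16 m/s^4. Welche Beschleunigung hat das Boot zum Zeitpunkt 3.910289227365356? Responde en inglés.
To find the answer, we compute 2 antiderivatives of s(t) = -4·sin(t). Taking ∫s(t)dt and applying j(0) = 4, we find j(t) = 4·cos(t). Integrating jerk and using the initial condition a(0) = 0, we get a(t) = 4·sin(t). We have acceleration a(t) = 4·sin(t). Substituting t = 3.910289227365356: a(3.910289227365356) = -2.78079561583925.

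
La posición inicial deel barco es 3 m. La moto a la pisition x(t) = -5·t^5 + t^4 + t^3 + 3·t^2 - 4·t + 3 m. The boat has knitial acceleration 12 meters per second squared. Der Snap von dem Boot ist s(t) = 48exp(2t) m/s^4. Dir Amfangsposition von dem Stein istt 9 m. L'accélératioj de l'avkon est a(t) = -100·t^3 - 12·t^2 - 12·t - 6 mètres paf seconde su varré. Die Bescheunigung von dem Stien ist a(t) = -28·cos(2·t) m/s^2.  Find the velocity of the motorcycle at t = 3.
To solve this, we need to take 1 derivative of our position equation x(t) = -5·t^5 + t^4 + t^3 + 3·t^2 - 4·t + 3. Differentiating position, we get velocity: v(t) = -25·t^4 + 4·t^3 + 3·t^2 + 6·t - 4. We have velocity v(t) = -25·t^4 + 4·t^3 + 3·t^2 + 6·t - 4. Substituting t = 3: v(3) = -1876.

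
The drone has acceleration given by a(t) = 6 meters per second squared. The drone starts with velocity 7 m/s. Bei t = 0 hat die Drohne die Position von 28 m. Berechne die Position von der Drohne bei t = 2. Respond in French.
En partant de l'accélération a(t) = 6, nous prenons 2 intégrales. En prenant ∫a(t)dt et en appliquant v(0) = 7, nous trouvons v(t) = 6·t + 7. En prenant ∫v(t)dt et en appliquant x(0) = 28, nous trouvons x(t) = 3·t^2 + 7·t + 28. En utilisant x(t) = 3·t^2 + 7·t + 28 et en substituant t = 2, nous trouvons x = 54.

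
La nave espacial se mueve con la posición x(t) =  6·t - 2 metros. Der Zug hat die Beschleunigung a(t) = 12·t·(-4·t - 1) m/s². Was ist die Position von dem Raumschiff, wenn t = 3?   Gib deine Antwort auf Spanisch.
Usando x(t) = 6·t - 2 y sustituyendo t = 3, encontramos x = 16.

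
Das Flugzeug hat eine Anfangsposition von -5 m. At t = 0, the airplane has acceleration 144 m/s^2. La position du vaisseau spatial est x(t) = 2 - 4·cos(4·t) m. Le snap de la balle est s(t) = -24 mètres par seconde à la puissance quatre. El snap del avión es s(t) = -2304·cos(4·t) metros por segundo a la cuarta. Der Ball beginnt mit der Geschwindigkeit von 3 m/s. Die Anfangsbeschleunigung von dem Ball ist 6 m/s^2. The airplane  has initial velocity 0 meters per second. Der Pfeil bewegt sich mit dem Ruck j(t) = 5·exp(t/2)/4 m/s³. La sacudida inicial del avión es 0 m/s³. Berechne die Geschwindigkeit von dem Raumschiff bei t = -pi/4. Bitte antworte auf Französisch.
En partant de la position x(t) = 2 - 4·cos(4·t), nous prenons 1 dérivée. La dérivée de la position donne la vitesse: v(t) = 16·sin(4·t). De l'équation de la vitesse v(t) = 16·sin(4·t), nous substituons t = -pi/4 pour obtenir v = 0.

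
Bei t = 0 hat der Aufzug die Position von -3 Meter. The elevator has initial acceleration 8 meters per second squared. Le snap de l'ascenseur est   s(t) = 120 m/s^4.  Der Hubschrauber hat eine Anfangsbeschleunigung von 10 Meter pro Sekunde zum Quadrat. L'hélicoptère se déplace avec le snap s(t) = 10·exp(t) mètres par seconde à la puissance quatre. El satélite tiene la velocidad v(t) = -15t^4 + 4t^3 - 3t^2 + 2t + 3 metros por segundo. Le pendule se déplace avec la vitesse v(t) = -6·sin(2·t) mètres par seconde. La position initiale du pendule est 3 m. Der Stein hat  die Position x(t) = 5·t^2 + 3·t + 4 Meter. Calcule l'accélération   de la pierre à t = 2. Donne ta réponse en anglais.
To solve this, we need to take 2 derivatives of our position equation x(t) = 5·t^2 + 3·t + 4. Differentiating position, we get velocity: v(t) = 10·t + 3. Differentiating velocity, we get acceleration: a(t) = 10. We have acceleration a(t) = 10. Substituting t = 2: a(2) = 10.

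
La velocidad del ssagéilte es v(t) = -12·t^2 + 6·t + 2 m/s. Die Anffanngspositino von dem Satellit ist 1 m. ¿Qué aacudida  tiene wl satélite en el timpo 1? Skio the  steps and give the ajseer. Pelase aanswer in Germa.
j(1) = -24.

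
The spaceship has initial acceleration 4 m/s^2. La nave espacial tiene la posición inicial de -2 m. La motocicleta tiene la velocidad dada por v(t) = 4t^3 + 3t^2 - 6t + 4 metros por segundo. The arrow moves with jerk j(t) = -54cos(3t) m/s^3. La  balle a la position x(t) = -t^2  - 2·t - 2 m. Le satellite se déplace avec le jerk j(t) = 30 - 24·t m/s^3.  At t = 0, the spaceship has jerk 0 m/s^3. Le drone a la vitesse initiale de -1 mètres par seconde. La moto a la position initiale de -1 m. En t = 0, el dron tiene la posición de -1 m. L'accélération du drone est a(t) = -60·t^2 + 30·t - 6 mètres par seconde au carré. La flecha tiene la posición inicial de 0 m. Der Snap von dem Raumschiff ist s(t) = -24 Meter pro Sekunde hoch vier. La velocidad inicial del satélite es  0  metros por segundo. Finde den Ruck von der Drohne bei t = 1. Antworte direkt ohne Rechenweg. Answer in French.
La réponse est -90.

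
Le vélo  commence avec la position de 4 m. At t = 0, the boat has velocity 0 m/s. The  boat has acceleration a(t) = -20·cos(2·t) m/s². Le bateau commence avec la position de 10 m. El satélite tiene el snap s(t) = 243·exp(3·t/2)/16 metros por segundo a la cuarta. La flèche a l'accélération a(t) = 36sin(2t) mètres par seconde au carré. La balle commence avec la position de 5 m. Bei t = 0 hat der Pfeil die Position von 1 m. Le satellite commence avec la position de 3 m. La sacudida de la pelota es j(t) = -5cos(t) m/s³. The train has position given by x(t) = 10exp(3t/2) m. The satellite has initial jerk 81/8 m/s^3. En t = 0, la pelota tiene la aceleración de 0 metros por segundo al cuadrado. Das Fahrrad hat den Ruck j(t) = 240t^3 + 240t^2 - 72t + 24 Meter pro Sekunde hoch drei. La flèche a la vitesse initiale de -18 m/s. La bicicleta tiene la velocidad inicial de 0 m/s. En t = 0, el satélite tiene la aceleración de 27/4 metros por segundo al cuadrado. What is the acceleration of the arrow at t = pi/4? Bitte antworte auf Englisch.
Using a(t) = 36·sin(2·t) and substituting t = pi/4, we find a = 36.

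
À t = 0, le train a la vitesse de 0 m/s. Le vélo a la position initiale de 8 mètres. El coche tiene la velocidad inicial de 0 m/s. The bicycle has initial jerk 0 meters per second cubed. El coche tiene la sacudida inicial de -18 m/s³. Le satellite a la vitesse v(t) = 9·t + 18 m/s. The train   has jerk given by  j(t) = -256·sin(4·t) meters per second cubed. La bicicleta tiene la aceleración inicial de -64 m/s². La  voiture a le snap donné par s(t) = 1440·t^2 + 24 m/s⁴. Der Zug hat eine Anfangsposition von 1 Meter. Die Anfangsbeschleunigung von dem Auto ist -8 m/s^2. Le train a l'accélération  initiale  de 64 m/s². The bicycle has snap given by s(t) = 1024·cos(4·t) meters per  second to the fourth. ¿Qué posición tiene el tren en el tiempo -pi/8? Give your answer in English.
To find the answer, we compute 3 antiderivatives of j(t) = -256·sin(4·t). Integrating jerk and using the initial condition a(0) = 64, we get a(t) = 64·cos(4·t). The integral of acceleration is velocity. Using v(0) = 0, we get v(t) = 16·sin(4·t). The integral of velocity is position. Using x(0) = 1, we get x(t) = 5 - 4·cos(4·t). From the given position equation x(t) = 5 - 4·cos(4·t), we substitute t = -pi/8 to get x = 5.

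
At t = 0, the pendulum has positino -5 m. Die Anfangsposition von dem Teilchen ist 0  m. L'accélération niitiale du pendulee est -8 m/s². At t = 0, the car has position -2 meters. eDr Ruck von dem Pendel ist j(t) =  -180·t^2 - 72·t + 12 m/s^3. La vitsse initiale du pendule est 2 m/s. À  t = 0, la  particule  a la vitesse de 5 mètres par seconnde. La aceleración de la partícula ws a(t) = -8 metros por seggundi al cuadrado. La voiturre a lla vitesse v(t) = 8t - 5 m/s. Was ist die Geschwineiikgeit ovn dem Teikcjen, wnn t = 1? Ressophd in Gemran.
Um dies zu lösen, müssen wir 1 Integral unserer Gleichung für die Beschleunigung a(t) = -8 finden. Durch Integration von der Beschleunigung und Verwendung der Anfangsbedingung v(0) = 5, erhalten wir v(t) = 5 - 8·t. Mit v(t) = 5 - 8·t und Einsetzen von t = 1, finden wir v = -3.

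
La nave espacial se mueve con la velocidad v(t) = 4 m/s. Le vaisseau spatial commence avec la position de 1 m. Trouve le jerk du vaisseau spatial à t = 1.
Pour résoudre ceci, nous devons prendre 2 dérivées de notre équation de la vitesse v(t) = 4. En prenant d/dt de v(t), nous trouvons a(t) = 0. En prenant d/dt de a(t), nous trouvons j(t) = 0. En utilisant j(t) = 0 et en substituant t = 1, nous trouvons j = 0.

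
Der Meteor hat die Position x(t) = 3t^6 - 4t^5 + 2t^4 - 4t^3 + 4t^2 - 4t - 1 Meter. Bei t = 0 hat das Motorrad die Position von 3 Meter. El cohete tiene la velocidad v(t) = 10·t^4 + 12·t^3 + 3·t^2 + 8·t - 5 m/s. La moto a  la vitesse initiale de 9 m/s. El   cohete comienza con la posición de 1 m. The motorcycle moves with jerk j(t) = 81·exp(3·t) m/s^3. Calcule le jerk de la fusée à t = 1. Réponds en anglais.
To solve this, we need to take 2 derivatives of our velocity equation v(t) = 10·t^4 + 12·t^3 + 3·t^2 + 8·t - 5. The derivative of velocity gives acceleration: a(t) = 40·t^3 + 36·t^2 + 6·t + 8. The derivative of acceleration gives jerk: j(t) = 120·t^2 + 72·t + 6. We have jerk j(t) = 120·t^2 + 72·t + 6. Substituting t = 1: j(1) = 198.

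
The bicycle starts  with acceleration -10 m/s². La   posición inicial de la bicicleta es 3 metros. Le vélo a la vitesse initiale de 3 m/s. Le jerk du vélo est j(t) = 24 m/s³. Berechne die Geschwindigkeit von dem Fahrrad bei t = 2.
Ausgehend von dem Ruck j(t) = 24, nehmen wir 2 Stammfunktionen. Durch Integration von dem Ruck und Verwendung der Anfangsbedingung a(0) = -10, erhalten wir a(t) = 24·t - 10. Die Stammfunktion von der Beschleunigung, mit v(0) = 3, ergibt die Geschwindigkeit: v(t) = 12·t^2 - 10·t + 3. Mit v(t) = 12·t^2 - 10·t + 3 und Einsetzen von t = 2, finden wir v = 31.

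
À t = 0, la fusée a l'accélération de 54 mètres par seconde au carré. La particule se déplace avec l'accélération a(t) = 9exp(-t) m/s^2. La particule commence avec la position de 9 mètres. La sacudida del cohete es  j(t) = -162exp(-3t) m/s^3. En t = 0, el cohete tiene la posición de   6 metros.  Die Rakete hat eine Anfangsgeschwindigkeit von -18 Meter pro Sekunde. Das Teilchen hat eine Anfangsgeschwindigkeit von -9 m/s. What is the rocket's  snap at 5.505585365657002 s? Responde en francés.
En partant du jerk j(t) = -162·exp(-3·t), nous prenons 1 dérivée. En prenant d/dt de j(t), nous trouvons s(t) = 486·exp(-3·t). De l'équation du snap s(t) = 486·exp(-3·t), nous substituons t = 5.505585365657002 pour obtenir s = 0.0000326212228717243.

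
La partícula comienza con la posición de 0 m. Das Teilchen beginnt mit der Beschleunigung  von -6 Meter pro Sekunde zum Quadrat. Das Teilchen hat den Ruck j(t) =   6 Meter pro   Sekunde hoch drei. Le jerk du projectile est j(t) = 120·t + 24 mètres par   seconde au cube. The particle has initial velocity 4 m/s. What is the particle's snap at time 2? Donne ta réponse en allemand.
Um dies zu lösen, müssen wir 1 Ableitung unserer Gleichung für den Ruck j(t) = 6 nehmen. Mit d/dt von j(t) finden wir s(t) = 0. Mit s(t) = 0 und Einsetzen von t = 2, finden wir s = 0.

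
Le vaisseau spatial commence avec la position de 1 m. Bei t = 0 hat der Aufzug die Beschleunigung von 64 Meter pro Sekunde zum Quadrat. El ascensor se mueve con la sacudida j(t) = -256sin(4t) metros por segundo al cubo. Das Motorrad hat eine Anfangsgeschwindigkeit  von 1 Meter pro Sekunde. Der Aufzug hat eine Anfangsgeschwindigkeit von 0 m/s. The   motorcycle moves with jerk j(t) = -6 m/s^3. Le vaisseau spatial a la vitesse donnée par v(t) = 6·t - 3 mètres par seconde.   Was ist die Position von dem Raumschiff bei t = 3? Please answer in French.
En partant de la vitesse v(t) = 6·t - 3, nous prenons 1 primitive. L'intégrale de la vitesse est la position. En utilisant x(0) = 1, nous obtenons x(t) = 3·t^2 - 3·t + 1. De l'équation de la position x(t) = 3·t^2 - 3·t + 1, nous substituons t = 3 pour obtenir x = 19.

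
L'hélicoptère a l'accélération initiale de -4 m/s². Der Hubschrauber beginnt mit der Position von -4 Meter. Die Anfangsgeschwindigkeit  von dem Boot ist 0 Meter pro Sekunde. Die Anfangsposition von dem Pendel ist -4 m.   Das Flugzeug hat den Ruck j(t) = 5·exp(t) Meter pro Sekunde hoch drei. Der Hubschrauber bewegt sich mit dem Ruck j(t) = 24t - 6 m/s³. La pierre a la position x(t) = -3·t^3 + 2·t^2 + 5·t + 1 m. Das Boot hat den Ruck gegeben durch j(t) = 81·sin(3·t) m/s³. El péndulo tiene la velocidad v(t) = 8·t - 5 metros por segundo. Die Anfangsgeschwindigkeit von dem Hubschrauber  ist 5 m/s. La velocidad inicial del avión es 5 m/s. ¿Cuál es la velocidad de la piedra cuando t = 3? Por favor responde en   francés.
Pour résoudre ceci, nous devons prendre 1 dérivée de notre équation de la position x(t) = -3·t^3 + 2·t^2 + 5·t + 1. La dérivée de la position donne la vitesse: v(t) = -9·t^2 + 4·t + 5. En utilisant v(t) = -9·t^2 + 4·t + 5 et en substituant t = 3, nous trouvons v = -64.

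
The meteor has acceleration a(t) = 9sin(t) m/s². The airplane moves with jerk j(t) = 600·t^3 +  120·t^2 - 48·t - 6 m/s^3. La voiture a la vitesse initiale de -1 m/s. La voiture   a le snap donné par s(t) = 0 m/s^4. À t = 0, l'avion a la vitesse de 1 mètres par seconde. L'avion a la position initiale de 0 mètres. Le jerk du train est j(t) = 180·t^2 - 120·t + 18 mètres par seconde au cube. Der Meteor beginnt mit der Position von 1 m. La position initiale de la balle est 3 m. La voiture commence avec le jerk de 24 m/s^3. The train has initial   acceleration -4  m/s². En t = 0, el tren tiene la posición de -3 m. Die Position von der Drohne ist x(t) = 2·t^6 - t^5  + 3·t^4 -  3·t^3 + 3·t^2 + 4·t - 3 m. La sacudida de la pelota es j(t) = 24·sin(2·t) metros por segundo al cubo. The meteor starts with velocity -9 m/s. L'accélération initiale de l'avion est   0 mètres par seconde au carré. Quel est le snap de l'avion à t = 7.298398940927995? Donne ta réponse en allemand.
Um dies zu lösen, müssen wir 1 Ableitung unserer Gleichung für den Ruck j(t) = 600·t^3 + 120·t^2 - 48·t - 6 nehmen. Durch Ableiten von dem Ruck erhalten wir den Snap: s(t) = 1800·t^2 + 240·t - 48. Mit s(t) = 1800·t^2 + 240·t - 48 und Einsetzen von t = 7.298398940927995, finden wir s = 97583.5445275127.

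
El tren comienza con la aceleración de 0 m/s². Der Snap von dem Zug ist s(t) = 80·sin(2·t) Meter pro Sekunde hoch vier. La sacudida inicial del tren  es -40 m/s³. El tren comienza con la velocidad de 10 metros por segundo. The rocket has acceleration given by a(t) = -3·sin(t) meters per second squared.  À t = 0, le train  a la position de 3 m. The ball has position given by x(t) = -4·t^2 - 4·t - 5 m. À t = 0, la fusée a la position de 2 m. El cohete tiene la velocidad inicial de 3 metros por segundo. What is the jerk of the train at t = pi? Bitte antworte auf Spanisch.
Para resolver esto, necesitamos tomar 1 integral de nuestra ecuación del snap s(t) = 80·sin(2·t). Integrando el snap y usando la condición inicial j(0) = -40, obtenemos j(t) = -40·cos(2·t). Tenemos la sacudida j(t) = -40·cos(2·t). Sustituyendo t = pi: j(pi) = -40.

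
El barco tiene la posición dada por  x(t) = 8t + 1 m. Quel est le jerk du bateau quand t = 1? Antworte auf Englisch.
We must differentiate our position equation x(t) = 8·t + 1 3 times. Taking d/dt of x(t), we find v(t) = 8. The derivative of velocity gives acceleration: a(t) = 0. The derivative of acceleration gives jerk: j(t) = 0. Using j(t) = 0 and substituting t = 1, we find j = 0.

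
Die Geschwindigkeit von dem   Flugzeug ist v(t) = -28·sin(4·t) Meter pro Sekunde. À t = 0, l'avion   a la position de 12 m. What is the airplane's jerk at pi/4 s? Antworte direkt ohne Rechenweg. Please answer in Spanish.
La respuesta es 0.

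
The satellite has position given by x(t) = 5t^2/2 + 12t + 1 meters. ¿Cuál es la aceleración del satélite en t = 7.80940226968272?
Partiendo de la posición x(t) = 5·t^2/2 + 12·t + 1, tomamos 2 derivadas. Derivando la posición, obtenemos la velocidad: v(t) = 5·t + 12. Tomando d/dt de v(t), encontramos a(t) = 5. Tenemos la aceleración a(t) = 5. Sustituyendo t = 7.80940226968272: a(7.80940226968272) = 5.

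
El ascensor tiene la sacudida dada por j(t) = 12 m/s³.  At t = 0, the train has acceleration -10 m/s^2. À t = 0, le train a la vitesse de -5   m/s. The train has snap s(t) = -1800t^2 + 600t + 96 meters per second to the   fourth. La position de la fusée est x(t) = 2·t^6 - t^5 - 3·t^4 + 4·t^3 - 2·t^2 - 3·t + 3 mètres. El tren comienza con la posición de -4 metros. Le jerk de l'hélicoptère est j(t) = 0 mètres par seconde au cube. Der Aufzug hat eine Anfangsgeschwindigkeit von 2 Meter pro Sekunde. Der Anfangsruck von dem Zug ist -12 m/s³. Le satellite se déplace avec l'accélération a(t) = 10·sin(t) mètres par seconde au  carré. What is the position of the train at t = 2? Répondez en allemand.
Um dies zu lösen, müssen wir 4 Integrale unserer Gleichung für den Snap s(t) = -1800·t^2 + 600·t + 96 finden. Mit ∫s(t)dt und Anwendung von j(0) = -12, finden wir j(t) = -600·t^3 + 300·t^2 + 96·t - 12. Die Stammfunktion von dem Ruck, mit a(0) = -10, ergibt die Beschleunigung: a(t) = -150·t^4 + 100·t^3 + 48·t^2 - 12·t - 10. Die Stammfunktion von der Beschleunigung ist die Geschwindigkeit. Mit v(0) = -5 erhalten wir v(t) = -30·t^5 + 25·t^4 + 16·t^3 - 6·t^2 - 10·t - 5. Die Stammfunktion von der Geschwindigkeit, mit x(0) = -4, ergibt die Position: x(t) = -5·t^6 + 5·t^5 + 4·t^4 - 2·t^3 - 5·t^2 - 5·t - 4. Mit x(t) = -5·t^6 + 5·t^5 + 4·t^4 - 2·t^3 - 5·t^2 - 5·t - 4 und Einsetzen von t = 2, finden wir x = -146.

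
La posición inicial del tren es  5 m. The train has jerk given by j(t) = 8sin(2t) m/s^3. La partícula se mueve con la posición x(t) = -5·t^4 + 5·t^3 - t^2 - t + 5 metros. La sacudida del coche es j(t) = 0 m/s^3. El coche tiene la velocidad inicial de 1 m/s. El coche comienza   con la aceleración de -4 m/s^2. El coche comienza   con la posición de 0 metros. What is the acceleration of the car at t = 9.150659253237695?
To solve this, we need to take 1 integral of our jerk equation j(t) = 0. Integrating jerk and using the initial condition a(0) = -4, we get a(t) = -4. Using a(t) = -4 and substituting t = 9.150659253237695, we find a = -4.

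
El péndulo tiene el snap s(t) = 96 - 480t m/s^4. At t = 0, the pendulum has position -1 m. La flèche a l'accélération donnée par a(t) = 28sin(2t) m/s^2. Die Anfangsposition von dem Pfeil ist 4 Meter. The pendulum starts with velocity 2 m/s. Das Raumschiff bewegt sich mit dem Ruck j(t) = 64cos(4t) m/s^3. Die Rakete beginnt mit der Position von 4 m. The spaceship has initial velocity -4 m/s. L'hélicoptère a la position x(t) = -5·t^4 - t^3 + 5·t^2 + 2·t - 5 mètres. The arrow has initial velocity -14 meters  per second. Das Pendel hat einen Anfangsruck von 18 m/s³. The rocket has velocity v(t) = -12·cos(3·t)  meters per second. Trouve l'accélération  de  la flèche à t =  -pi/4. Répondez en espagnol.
Usando a(t) = 28·sin(2·t) y sustituyendo t = -pi/4, encontramos a = -28.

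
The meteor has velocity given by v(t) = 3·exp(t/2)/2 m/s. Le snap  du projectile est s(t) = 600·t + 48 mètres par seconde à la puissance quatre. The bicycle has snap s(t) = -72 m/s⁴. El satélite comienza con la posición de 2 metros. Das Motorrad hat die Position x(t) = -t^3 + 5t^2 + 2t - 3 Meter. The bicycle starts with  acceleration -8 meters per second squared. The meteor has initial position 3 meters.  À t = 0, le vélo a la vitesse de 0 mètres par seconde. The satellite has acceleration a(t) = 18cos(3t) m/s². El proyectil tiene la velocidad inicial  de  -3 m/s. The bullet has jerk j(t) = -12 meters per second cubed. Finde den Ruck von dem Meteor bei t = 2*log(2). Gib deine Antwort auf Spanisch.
Debemos derivar nuestra ecuación de la velocidad v(t) = 3·exp(t/2)/2 2 veces. Derivando la velocidad, obtenemos la aceleración: a(t) = 3·exp(t/2)/4. La derivada de la aceleración da la sacudida: j(t) = 3·exp(t/2)/8. Tenemos la sacudida j(t) = 3·exp(t/2)/8. Sustituyendo t = 2*log(2): j(2*log(2)) = 3/4.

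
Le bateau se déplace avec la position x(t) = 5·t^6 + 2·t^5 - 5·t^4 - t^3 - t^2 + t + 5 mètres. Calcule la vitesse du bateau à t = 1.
En partant de la position x(t) = 5·t^6 + 2·t^5 - 5·t^4 - t^3 - t^2 + t + 5, nous prenons 1 dérivée. La dérivée de la position donne la vitesse: v(t) = 30·t^5 + 10·t^4 - 20·t^3 - 3·t^2 - 2·t + 1. Nous avons la vitesse v(t) = 30·t^5 + 10·t^4 - 20·t^3 - 3·t^2 - 2·t + 1. En substituant t = 1: v(1) = 16.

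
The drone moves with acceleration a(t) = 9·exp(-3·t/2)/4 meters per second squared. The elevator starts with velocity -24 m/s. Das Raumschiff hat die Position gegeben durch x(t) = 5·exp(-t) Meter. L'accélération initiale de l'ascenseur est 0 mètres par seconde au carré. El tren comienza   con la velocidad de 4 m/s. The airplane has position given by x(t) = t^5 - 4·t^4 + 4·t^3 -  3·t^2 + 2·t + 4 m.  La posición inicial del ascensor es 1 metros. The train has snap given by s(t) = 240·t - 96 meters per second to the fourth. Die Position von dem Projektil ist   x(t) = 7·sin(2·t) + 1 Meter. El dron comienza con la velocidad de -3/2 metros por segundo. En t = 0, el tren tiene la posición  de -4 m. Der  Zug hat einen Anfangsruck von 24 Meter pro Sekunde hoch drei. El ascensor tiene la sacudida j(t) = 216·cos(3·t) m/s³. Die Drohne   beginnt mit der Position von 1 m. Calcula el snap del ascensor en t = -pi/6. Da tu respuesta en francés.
En partant du jerk j(t) = 216·cos(3·t), nous prenons 1 dérivée. En dérivant le jerk, nous obtenons le snap: s(t) = -648·sin(3·t). En utilisant s(t) = -648·sin(3·t) et en substituant t = -pi/6, nous trouvons s = 648.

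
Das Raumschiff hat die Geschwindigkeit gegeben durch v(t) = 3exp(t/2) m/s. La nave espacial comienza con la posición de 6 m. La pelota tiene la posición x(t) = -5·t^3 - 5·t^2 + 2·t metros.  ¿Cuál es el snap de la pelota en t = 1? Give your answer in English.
To solve this, we need to take 4 derivatives of our position equation x(t) = -5·t^3 - 5·t^2 + 2·t. Taking d/dt of x(t), we find v(t) = -15·t^2 - 10·t + 2. Taking d/dt of v(t), we find a(t) = -30·t - 10. Taking d/dt of a(t), we find j(t) = -30. The derivative of jerk gives snap: s(t) = 0. We have snap s(t) = 0. Substituting t = 1: s(1) = 0.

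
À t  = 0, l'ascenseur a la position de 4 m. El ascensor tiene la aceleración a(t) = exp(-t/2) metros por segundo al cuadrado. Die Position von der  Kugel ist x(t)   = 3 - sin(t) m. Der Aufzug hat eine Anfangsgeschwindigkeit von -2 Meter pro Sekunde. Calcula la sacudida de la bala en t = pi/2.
Partiendo de la posición x(t) = 3 - sin(t), tomamos 3 derivadas. Tomando d/dt de x(t), encontramos v(t) = -cos(t). Tomando d/dt de v(t), encontramos a(t) = sin(t). Tomando d/dt de a(t), encontramos j(t) = cos(t). Tenemos la sacudida j(t) = cos(t). Sustituyendo t = pi/2: j(pi/2) = 0.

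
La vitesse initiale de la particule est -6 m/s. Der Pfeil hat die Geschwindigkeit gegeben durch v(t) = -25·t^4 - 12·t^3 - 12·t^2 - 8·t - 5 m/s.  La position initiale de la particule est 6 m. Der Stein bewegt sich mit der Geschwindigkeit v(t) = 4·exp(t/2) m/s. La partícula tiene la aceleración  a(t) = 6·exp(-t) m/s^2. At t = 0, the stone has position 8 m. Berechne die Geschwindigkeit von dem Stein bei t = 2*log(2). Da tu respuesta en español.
Tenemos la velocidad v(t) = 4·exp(t/2). Sustituyendo t = 2*log(2): v(2*log(2)) = 8.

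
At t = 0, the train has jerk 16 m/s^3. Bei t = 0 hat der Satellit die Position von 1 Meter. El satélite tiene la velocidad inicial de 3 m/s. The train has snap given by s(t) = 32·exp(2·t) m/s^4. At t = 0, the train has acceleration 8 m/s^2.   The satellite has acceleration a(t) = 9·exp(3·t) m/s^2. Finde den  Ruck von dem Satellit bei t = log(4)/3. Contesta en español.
Para resolver esto, necesitamos tomar 1 derivada de nuestra ecuación de la aceleración a(t) = 9·exp(3·t). Tomando d/dt de a(t), encontramos j(t) = 27·exp(3·t). De la ecuación de la sacudida j(t) = 27·exp(3·t), sustituimos t = log(4)/3 para obtener j = 108.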